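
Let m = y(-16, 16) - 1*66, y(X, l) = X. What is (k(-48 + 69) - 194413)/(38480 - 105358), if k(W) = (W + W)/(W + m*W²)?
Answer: 47797825/16442434 ≈ 2.9070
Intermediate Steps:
m = -82 (m = -16 - 1*66 = -16 - 66 = -82)
k(W) = 2*W/(W - 82*W²) (k(W) = (W + W)/(W - 82*W²) = (2*W)/(W - 82*W²) = 2*W/(W - 82*W²))
(k(-48 + 69) - 194413)/(38480 - 105358) = (-2/(-1 + 82*(-48 + 69)) - 194413)/(38480 - 105358) = (-2/(-1 + 82*21) - 194413)/(-66878) = (-2/(-1 + 1722) - 194413)*(-1/66878) = (-2/1721 - 194413)*(-1/66878) = -334584775/1721*(-1/66878) = 47797825/16442434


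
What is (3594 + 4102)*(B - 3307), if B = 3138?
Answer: -1300624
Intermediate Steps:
(3594 + 4102)*(B - 3307) = (3594 + 4102)*(3138 - 3307) = 7696*(-169) = -1300624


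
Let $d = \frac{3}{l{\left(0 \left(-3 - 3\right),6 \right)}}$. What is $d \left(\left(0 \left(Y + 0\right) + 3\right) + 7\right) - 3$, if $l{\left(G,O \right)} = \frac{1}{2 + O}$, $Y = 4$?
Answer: $237$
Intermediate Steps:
$d = 24$ ($d = \frac{3}{\frac{1}{2 + 6}} = \frac{3}{\frac{1}{8}} = 3 \frac{1}{\frac{1}{8}} = 3 \cdot 8 = 24$)
$d \left(\left(0 \left(Y + 0\right) + 3\right) + 7\right) - 3 = 24 \left(\left(0 \left(4 + 0\right) + 3\right) + 7\right) - 3 = 24 \left(\left(0 \cdot 4 + 3\right) + 7\right) - 3 = 24 \left(\left(0 + 3\right) + 7\right) - 3 = 24 \left(3 + 7\right) - 3 = 24 \cdot 10 - 3 = 240 - 3 = 237$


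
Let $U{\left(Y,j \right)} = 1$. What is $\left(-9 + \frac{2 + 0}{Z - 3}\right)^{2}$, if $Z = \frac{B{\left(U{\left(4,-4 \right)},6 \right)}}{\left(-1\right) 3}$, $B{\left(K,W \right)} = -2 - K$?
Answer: $100$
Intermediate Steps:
$Z = 1$ ($Z = \frac{-2 - 1}{\left(-1\right) 3} = \frac{-2 - 1}{-3} = \left(-3\right) \left(- \frac{1}{3}\right) = 1$)
$\left(-9 + \frac{2 + 0}{Z - 3}\right)^{2} = \left(-9 + \frac{2 + 0}{1 - 3}\right)^{2} = \left(-9 + \frac{2}{-2}\right)^{2} = \left(-9 + 2 \left(- \frac{1}{2}\right)\right)^{2} = \left(-9 - 1\right)^{2} = \left(-10\right)^{2} = 100$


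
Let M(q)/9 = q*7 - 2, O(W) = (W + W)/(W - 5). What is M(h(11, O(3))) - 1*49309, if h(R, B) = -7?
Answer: -49768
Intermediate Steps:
O(W) = 2*W/(-5 + W) (O(W) = (2*W)/(-5 + W) = 2*W/(-5 + W))
M(q) = -18 + 63*q (M(q) = 9*(q*7 - 2) = 9*(7*q - 2) = 9*(-2 + 7*q) = -18 + 63*q)
M(h(11, O(3))) - 1*49309 = (-18 + 63*(-7)) - 1*49309 = (-18 - 441) - 49309 = -459 - 49309 = -49768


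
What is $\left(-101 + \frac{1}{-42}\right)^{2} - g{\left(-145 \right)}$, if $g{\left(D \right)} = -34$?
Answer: $\frac{18063025}{1764} \approx 10240.0$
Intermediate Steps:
$\left(-101 + \frac{1}{-42}\right)^{2} - g{\left(-145 \right)} = \left(-101 + \frac{1}{-42}\right)^{2} - -34 = \left(-101 - \frac{1}{42}\right)^{2} + 34 = \left(- \frac{4243}{42}\right)^{2} + 34 = \frac{18003049}{1764} + 34 = \frac{18063025}{1764}$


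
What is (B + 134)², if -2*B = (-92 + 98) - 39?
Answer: 90601/4 ≈ 22650.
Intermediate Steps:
B = 33/2 (B = -((-92 + 98) - 39)/2 = -(6 - 39)/2 = -½*(-33) = 33/2 ≈ 16.500)
(B + 134)² = (33/2 + 134)² = (301/2)² = 90601/4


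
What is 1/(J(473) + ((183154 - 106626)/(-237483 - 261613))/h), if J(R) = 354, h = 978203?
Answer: 61027150561/21603611289028 ≈ 0.0028249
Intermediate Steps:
1/(J(473) + ((183154 - 106626)/(-237483 - 261613))/h) = 1/(354 + ((183154 - 106626)/(-237483 - 261613))/978203) = 1/(354 + (76528/(-499096))*(1/978203)) = 1/(354 + (76528*(-1/499096))*(1/978203)) = 1/(354 - 9566/62387*1/978203) = 1/(354 - 9566/61027150561) = 1/(21603611289028/61027150561) = 61027150561/21603611289028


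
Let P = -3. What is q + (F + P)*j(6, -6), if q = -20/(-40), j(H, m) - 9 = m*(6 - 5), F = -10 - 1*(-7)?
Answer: -35/2 ≈ -17.500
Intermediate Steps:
F = -3 (F = -10 + 7 = -3)
j(H, m) = 9 + m (j(H, m) = 9 + m*(6 - 5) = 9 + m*1 = 9 + m)
q = 1/2 (q = -20*(-1/40) = 1/2 ≈ 0.50000)
q + (F + P)*j(6, -6) = 1/2 + (-3 - 3)*(9 - 6) = 1/2 - 6*3 = 1/2 - 18 = -35/2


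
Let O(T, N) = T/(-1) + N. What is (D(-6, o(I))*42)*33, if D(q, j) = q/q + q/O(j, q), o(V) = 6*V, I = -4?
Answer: 924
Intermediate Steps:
O(T, N) = N - T (O(T, N) = T*(-1) + N = -T + N = N - T)
D(q, j) = 1 + q/(q - j) (D(q, j) = q/q + q/(q - j) = 1 + q/(q - j))
(D(-6, o(I))*42)*33 = (((6*(-4) - 2*(-6))/(6*(-4) - 1*(-6)))*42)*33 = (((-24 + 12)/(-24 + 6))*42)*33 = ((-12/(-18))*42)*33 = (-1/18*(-12)*42)*33 = ((2/3)*42)*33 = 28*33 = 924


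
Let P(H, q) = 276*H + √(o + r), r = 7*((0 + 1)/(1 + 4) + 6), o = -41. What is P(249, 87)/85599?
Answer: 7636/9511 + 2*√15/427995 ≈ 0.80288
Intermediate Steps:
r = 217/5 (r = 7*(1/5 + 6) = 7*(1*(⅕) + 6) = 7*(⅕ + 6) = 7*(31/5) = 217/5 ≈ 43.400)
P(H, q) = 276*H + 2*√15/5 (P(H, q) = 276*H + √(-41 + 217/5) = 276*H + √(12/5) = 276*H + 2*√15/5)
P(249, 87)/85599 = (276*249 + 2*√15/5)/85599 = (68724 + 2*√15/5)*(1/85599) = 7636/9511 + 2*√15/427995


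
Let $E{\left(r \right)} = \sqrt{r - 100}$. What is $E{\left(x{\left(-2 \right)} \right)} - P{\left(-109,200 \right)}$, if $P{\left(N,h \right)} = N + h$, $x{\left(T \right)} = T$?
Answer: $-91 + i \sqrt{102} \approx -91.0 + 10.1 i$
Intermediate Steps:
$E{\left(r \right)} = \sqrt{-100 + r}$
$E{\left(x{\left(-2 \right)} \right)} - P{\left(-109,200 \right)} = \sqrt{-100 - 2} - \left(-109 + 200\right) = \sqrt{-102} - 91 = i \sqrt{102} - 91 = -91 + i \sqrt{102}$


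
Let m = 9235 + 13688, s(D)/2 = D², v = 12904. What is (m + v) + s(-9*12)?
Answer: 59155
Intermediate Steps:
s(D) = 2*D²
m = 22923
(m + v) + s(-9*12) = (22923 + 12904) + 2*(-9*12)² = 35827 + 2*(-108)² = 35827 + 2*11664 = 35827 + 23328 = 59155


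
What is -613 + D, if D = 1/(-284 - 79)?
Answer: -222520/363 ≈ -613.00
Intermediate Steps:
D = -1/363 (D = 1/(-363) = -1/363 ≈ -0.0027548)
-613 + D = -613 - 1/363 = -222520/363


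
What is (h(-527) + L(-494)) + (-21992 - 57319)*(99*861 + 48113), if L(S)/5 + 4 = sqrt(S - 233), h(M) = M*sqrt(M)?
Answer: -10576280492 - 527*I*sqrt(527) + 5*I*sqrt(727) ≈ -1.0576e+10 - 11963.0*I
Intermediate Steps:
h(M) = M**(3/2)
L(S) = -20 + 5*sqrt(-233 + S) (L(S) = -20 + 5*sqrt(S - 233) = -20 + 5*sqrt(-233 + S))
(h(-527) + L(-494)) + (-21992 - 57319)*(99*861 + 48113) = ((-527)**(3/2) + (-20 + 5*sqrt(-233 - 494))) + (-21992 - 57319)*(99*861 + 48113) = (-527*I*sqrt(527) + (-20 + 5*sqrt(-727))) - 79311*(85239 + 48113) = (-527*I*sqrt(527) + (-20 + 5*(I*sqrt(727)))) - 79311*133352 = (-527*I*sqrt(527) + (-20 + 5*I*sqrt(727))) - 10576280472 = (-20 - 527*I*sqrt(527) + 5*I*sqrt(727)) - 10576280472 = -10576280492 - 527*I*sqrt(527) + 5*I*sqrt(727)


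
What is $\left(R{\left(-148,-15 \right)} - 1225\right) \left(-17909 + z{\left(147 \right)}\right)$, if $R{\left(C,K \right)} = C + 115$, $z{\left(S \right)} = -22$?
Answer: $22557198$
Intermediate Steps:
$R{\left(C,K \right)} = 115 + C$
$\left(R{\left(-148,-15 \right)} - 1225\right) \left(-17909 + z{\left(147 \right)}\right) = \left(\left(115 - 148\right) - 1225\right) \left(-17909 - 22\right) = \left(-33 - 1225\right) \left(-17931\right) = \left(-1258\right) \left(-17931\right) = 22557198$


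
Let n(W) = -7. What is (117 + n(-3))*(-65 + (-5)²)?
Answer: -4400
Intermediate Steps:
(117 + n(-3))*(-65 + (-5)²) = (117 - 7)*(-65 + (-5)²) = 110*(-65 + 25) = 110*(-40) = -4400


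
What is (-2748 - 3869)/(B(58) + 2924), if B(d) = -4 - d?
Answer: -6617/2862 ≈ -2.3120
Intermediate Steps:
(-2748 - 3869)/(B(58) + 2924) = (-2748 - 3869)/((-4 - 1*58) + 2924) = -6617/((-4 - 58) + 2924) = -6617/(-62 + 2924) = -6617/2862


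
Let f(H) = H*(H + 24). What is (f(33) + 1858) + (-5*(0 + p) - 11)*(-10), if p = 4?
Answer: 4049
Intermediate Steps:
f(H) = H*(24 + H)
(f(33) + 1858) + (-5*(0 + p) - 11)*(-10) = (33*(24 + 33) + 1858) + (-5*(0 + 4) - 11)*(-10) = (33*57 + 1858) + (-5*4 - 11)*(-10) = (1881 + 1858) + (-20 - 11)*(-10) = 3739 - 31*(-10) = 3739 + 310 = 4049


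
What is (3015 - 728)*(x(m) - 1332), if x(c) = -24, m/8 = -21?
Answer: -3101172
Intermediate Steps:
m = -168 (m = 8*(-21) = -168)
(3015 - 728)*(x(m) - 1332) = (3015 - 728)*(-24 - 1332) = 2287*(-1356) = -3101172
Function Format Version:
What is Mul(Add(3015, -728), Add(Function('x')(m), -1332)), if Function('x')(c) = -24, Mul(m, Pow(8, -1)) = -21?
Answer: -3101172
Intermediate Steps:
m = -168 (m = Mul(8, -21) = -168)
Mul(Add(3015, -728), Add(Function('x')(m), -1332)) = Mul(Add(3015, -728), Add(-24, -1332)) = Mul(2287, -1356) = -3101172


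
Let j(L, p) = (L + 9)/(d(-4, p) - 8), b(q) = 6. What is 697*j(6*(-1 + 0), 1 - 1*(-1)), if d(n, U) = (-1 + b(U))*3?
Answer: 2091/7 ≈ 298.71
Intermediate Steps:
d(n, U) = 15 (d(n, U) = (-1 + 6)*3 = 5*3 = 15)
j(L, p) = 9/7 + L/7 (j(L, p) = (L + 9)/(15 - 8) = (9 + L)/7 = (9 + L)*(⅐) = 9/7 + L/7)
697*j(6*(-1 + 0), 1 - 1*(-1)) = 697*(9/7 + (6*(-1 + 0))/7) = 697*(9/7 + (6*(-1))/7) = 697*(9/7 + (⅐)*(-6)) = 697*(9/7 - 6/7) = 697*(3/7) = 2091/7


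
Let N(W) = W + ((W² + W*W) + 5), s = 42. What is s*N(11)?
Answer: 10836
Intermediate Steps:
N(W) = 5 + W + 2*W² (N(W) = W + ((W² + W²) + 5) = W + (2*W² + 5) = W + (5 + 2*W²) = 5 + W + 2*W²)
s*N(11) = 42*(5 + 11 + 2*11²) = 42*(5 + 11 + 2*121) = 42*(5 + 11 + 242) = 42*258 = 10836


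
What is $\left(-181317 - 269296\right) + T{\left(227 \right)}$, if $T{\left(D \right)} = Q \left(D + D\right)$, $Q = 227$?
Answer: $-347555$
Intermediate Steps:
$T{\left(D \right)} = 454 D$ ($T{\left(D \right)} = 227 \left(D + D\right) = 227 \cdot 2 D = 454 D$)
$\left(-181317 - 269296\right) + T{\left(227 \right)} = \left(-181317 - 269296\right) + 454 \cdot 227 = -450613 + 103058 = -347555$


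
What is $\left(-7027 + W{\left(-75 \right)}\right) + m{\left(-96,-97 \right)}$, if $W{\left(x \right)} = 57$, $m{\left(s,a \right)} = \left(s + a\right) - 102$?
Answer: $-7265$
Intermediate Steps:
$m{\left(s,a \right)} = -102 + a + s$ ($m{\left(s,a \right)} = \left(a + s\right) - 102 = -102 + a + s$)
$\left(-7027 + W{\left(-75 \right)}\right) + m{\left(-96,-97 \right)} = \left(-7027 + 57\right) - 295 = -6970 - 295 = -7265$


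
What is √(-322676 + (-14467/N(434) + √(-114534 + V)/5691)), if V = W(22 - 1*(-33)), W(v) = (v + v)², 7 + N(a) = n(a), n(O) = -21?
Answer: √(-41735715606963 + 22764*I*√102434)/11382 ≈ 4.9541e-5 + 567.59*I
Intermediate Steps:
N(a) = -28 (N(a) = -7 - 21 = -28)
W(v) = 4*v² (W(v) = (2*v)² = 4*v²)
V = 12100 (V = 4*(22 - 1*(-33))² = 4*(22 + 33)² = 4*55² = 4*3025 = 12100)
√(-322676 + (-14467/N(434) + √(-114534 + V)/5691)) = √(-322676 + (-14467/(-28) + √(-114534 + 12100)/5691)) = √(-322676 + (-14467*(-1/28) + √(-102434)*(1/5691))) = √(-322676 + (14467/28 + (I*√102434)*(1/5691))) = √(-322676 + (14467/28 + I*√102434/5691)) = √(-9020461/28 + I*√102434/5691)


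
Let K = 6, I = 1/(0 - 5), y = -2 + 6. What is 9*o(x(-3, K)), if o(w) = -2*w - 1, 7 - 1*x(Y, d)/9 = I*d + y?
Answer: -3447/5 ≈ -689.40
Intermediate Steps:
y = 4
I = -⅕ (I = 1/(-5) = -⅕ ≈ -0.20000)
x(Y, d) = 27 + 9*d/5 (x(Y, d) = 63 - 9*(-d/5 + 4) = 63 - 9*(4 - d/5) = 63 + (-36 + 9*d/5) = 27 + 9*d/5)
o(w) = -1 - 2*w
9*o(x(-3, K)) = 9*(-1 - 2*(27 + (9/5)*6)) = 9*(-1 - 2*(27 + 54/5)) = 9*(-1 - 2*189/5) = 9*(-1 - 378/5) = 9*(-383/5) = -3447/5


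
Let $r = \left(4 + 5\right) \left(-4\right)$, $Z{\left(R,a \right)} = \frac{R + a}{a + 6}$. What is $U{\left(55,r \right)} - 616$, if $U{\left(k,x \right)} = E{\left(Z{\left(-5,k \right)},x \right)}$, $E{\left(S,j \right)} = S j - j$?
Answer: $- \frac{37180}{61} \approx -609.51$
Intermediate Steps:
$Z{\left(R,a \right)} = \frac{R + a}{6 + a}$
$r = -36$ ($r = 9 \left(-4\right) = -36$)
$E{\left(S,j \right)} = - j + S j$
$U{\left(k,x \right)} = x \left(-1 + \frac{-5 + k}{6 + k}\right)$
$U{\left(55,r \right)} - 616 = \left(-11\right) \left(-36\right) \frac{1}{6 + 55} - 616 = \left(-11\right) \left(-36\right) \frac{1}{61} - 616 = \frac{396}{61} - 616 = - \frac{37180}{61}$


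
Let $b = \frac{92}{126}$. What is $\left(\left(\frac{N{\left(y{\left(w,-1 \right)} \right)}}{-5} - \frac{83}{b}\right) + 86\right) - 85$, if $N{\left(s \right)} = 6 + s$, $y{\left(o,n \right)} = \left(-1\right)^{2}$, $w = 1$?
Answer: $- \frac{26237}{230} \approx -114.07$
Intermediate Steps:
$y{\left(o,n \right)} = 1$
$b = \frac{46}{63}$ ($b = 92 \cdot \frac{1}{126} = \frac{46}{63} \approx 0.73016$)
$\left(\left(\frac{N{\left(y{\left(w,-1 \right)} \right)}}{-5} - \frac{83}{b}\right) + 86\right) - 85 = \left(\left(\frac{6 + 1}{-5} - \frac{83}{\frac{46}{63}}\right) + 86\right) - 85 = \left(\left(7 \left(- \frac{1}{5}\right) - \frac{5229}{46}\right) + 86\right) - 85 = \left(\left(- \frac{7}{5} - \frac{5229}{46}\right) + 86\right) - 85 = \left(- \frac{26467}{230} + 86\right) - 85 = - \frac{6687}{230} - 85 = - \frac{26237}{230}$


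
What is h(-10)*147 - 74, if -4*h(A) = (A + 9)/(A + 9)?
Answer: -443/4 ≈ -110.75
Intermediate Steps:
h(A) = -1/4 (h(A) = -(A + 9)/(4*(A + 9)) = -(9 + A)/(4*(9 + A)) = -1/4*1 = -1/4)
h(-10)*147 - 74 = -1/4*147 - 74 = -147/4 - 74 = -443/4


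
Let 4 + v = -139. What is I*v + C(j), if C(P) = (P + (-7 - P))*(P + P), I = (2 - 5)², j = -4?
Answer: -1231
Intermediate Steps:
I = 9 (I = (-3)² = 9)
v = -143 (v = -4 - 139 = -143)
C(P) = -14*P
I*v + C(j) = 9*(-143) - 14*(-4) = -1287 + 56 = -1231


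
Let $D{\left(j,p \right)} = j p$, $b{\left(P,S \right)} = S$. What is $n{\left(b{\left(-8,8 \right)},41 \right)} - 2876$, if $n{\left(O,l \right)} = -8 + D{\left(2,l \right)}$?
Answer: $-2802$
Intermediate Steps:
$n{\left(O,l \right)} = -8 + 2 l$
$n{\left(b{\left(-8,8 \right)},41 \right)} - 2876 = \left(-8 + 2 \cdot 41\right) - 2876 = \left(-8 + 82\right) - 2876 = 74 - 2876 = -2802$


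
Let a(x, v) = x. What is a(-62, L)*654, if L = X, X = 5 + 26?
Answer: -40548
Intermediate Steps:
X = 31
L = 31
a(-62, L)*654 = -62*654 = -40548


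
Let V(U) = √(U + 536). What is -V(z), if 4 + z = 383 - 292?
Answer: -√623 ≈ -24.960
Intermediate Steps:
z = 87 (z = -4 + (383 - 292) = -4 + 91 = 87)
V(U) = √(536 + U)
-V(z) = -√(536 + 87) = -√623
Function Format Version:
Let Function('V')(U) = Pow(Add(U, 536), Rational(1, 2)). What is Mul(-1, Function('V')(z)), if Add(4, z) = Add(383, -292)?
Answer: Mul(-1, Pow(623, Rational(1, 2))) ≈ -24.960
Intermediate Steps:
z = 87 (z = Add(-4, Add(383, -292)) = Add(-4, 91) = 87)
Function('V')(U) = Pow(Add(536, U), Rational(1, 2))
Mul(-1, Function('V')(z)) = Mul(-1, Pow(Add(536, 87), Rational(1, 2))) = Mul(-1, Pow(623, Rational(1, 2)))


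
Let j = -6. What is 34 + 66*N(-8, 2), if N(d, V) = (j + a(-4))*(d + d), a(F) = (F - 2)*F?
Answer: -18974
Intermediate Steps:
a(F) = F*(-2 + F) (a(F) = (-2 + F)*F = F*(-2 + F))
N(d, V) = 36*d (N(d, V) = (-6 - 4*(-2 - 4))*(d + d) = (-6 - 4*(-6))*(2*d) = (-6 + 24)*(2*d) = 18*(2*d) = 36*d)
34 + 66*N(-8, 2) = 34 + 66*(36*(-8)) = 34 + 66*(-288) = 34 - 19008 = -18974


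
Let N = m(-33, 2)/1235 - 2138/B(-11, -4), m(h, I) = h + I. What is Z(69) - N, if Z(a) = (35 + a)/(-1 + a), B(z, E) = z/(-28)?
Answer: 1257203687/230945 ≈ 5443.7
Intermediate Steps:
B(z, E) = -z/28 (B(z, E) = z*(-1/28) = -z/28)
m(h, I) = I + h
N = -73932381/13585 (N = (2 - 33)/1235 - 2138/((-1/28*(-11))) = -31*1/1235 - 2138/11/28 = -31/1235 - 2138*28/11 = -31/1235 - 59864/11 = -73932381/13585 ≈ -5442.2)
Z(a) = (35 + a)/(-1 + a)
Z(69) - N = (35 + 69)/(-1 + 69) - 1*(-73932381/13585) = 104/68 + 73932381/13585 = (1/68)*104 + 73932381/13585 = 26/17 + 73932381/13585 = 1257203687/230945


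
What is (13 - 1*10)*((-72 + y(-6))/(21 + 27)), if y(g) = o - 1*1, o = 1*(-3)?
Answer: -19/4 ≈ -4.7500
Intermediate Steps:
o = -3
y(g) = -4 (y(g) = -3 - 1*1 = -3 - 1 = -4)
(13 - 1*10)*((-72 + y(-6))/(21 + 27)) = (13 - 1*10)*((-72 - 4)/(21 + 27)) = (13 - 10)*(-76/48) = 3*(-76*1/48) = 3*(-19/12) = -19/4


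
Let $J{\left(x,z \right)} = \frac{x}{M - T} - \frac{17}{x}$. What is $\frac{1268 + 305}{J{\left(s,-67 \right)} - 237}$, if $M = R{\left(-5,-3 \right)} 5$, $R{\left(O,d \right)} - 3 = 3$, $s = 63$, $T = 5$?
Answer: $- \frac{2477475}{369731} \approx -6.7008$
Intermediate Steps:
$R{\left(O,d \right)} = 6$ ($R{\left(O,d \right)} = 3 + 3 = 6$)
$M = 30$ ($M = 6 \cdot 5 = 30$)
$J{\left(x,z \right)} = - \frac{17}{x} + \frac{x}{25}$ ($J{\left(x,z \right)} = \frac{x}{30 - 5} - \frac{17}{x} = \frac{x}{25} - \frac{17}{x} = - \frac{17}{x} + \frac{x}{25}$)
$\frac{1268 + 305}{J{\left(s,-67 \right)} - 237} = \frac{1268 + 305}{\left(- \frac{17}{63} + \frac{1}{25} \cdot 63\right) - 237} = \frac{1573}{\left(\left(-17\right) \frac{1}{63} + \frac{63}{25}\right) - 237} = \frac{1573}{\left(- \frac{17}{63} + \frac{63}{25}\right) - 237} = \frac{1573}{\frac{3544}{1575} - 237} = \frac{1573}{- \frac{369731}{1575}} = 1573 \left(- \frac{1575}{369731}\right) = - \frac{2477475}{369731}$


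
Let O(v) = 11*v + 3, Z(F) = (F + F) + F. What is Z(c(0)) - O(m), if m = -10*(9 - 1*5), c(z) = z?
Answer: 437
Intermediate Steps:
Z(F) = 3*F (Z(F) = 2*F + F = 3*F)
m = -40 (m = -10*(9 - 5) = -10*4 = -40)
O(v) = 3 + 11*v
Z(c(0)) - O(m) = 3*0 - (3 + 11*(-40)) = 0 - (3 - 440) = 0 - 1*(-437) = 0 + 437 = 437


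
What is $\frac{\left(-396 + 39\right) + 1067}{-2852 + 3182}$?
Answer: $\frac{71}{33} \approx 2.1515$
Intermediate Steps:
$\frac{\left(-396 + 39\right) + 1067}{-2852 + 3182} = \frac{-357 + 1067}{330} = 710 \cdot \frac{1}{330} = \frac{71}{33}$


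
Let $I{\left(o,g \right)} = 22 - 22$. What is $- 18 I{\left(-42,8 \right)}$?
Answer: $0$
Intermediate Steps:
$I{\left(o,g \right)} = 0$
$- 18 I{\left(-42,8 \right)} = \left(-18\right) 0 = 0$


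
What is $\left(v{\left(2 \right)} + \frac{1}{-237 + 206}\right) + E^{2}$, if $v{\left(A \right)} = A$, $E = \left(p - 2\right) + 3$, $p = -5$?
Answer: $\frac{557}{31} \approx 17.968$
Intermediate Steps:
$E = -4$ ($E = \left(-5 - 2\right) + 3 = -7 + 3 = -4$)
$\left(v{\left(2 \right)} + \frac{1}{-237 + 206}\right) + E^{2} = \left(2 + \frac{1}{-237 + 206}\right) + \left(-4\right)^{2} = \left(2 + \frac{1}{-31}\right) + 16 = \left(2 - \frac{1}{31}\right) + 16 = \frac{61}{31} + 16 = \frac{557}{31}$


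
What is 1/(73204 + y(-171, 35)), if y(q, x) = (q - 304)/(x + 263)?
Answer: 298/21814317 ≈ 1.3661e-5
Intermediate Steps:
y(q, x) = (-304 + q)/(263 + x)
1/(73204 + y(-171, 35)) = 1/(73204 + (-304 - 171)/(263 + 35)) = 1/(73204 - 475/298) = 1/(21814317/298) = 298/21814317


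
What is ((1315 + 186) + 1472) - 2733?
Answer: 240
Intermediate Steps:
((1315 + 186) + 1472) - 2733 = (1501 + 1472) - 2733 = 2973 - 2733 = 240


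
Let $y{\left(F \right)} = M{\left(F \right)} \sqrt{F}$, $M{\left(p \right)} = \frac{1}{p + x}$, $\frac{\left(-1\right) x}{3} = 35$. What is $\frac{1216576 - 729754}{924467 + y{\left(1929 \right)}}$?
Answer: $\frac{499102818719275008}{947788073490827645} - \frac{295987776 \sqrt{1929}}{947788073490827645} \approx 0.5266$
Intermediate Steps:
$x = -105$ ($x = \left(-3\right) 35 = -105$)
$M{\left(p \right)} = \frac{1}{-105 + p}$ ($M{\left(p \right)} = \frac{1}{p - 105} = \frac{1}{-105 + p}$)
$y{\left(F \right)} = \frac{\sqrt{F}}{-105 + F}$
$\frac{1216576 - 729754}{924467 + y{\left(1929 \right)}} = \frac{1216576 - 729754}{924467 + \frac{\sqrt{1929}}{-105 + 1929}} = \frac{486822}{924467 + \frac{\sqrt{1929}}{1824}}$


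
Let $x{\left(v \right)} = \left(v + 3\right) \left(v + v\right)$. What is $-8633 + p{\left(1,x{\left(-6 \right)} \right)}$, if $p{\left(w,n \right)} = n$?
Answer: $-8597$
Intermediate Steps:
$x{\left(v \right)} = 2 v \left(3 + v\right)$ ($x{\left(v \right)} = \left(3 + v\right) 2 v = 2 v \left(3 + v\right)$)
$-8633 + p{\left(1,x{\left(-6 \right)} \right)} = -8633 + 2 \left(-6\right) \left(3 - 6\right) = -8633 + 2 \left(-6\right) \left(-3\right) = -8633 + 36 = -8597$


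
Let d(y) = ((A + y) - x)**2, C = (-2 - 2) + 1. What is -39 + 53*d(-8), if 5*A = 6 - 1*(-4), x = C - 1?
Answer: 173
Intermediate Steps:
C = -3 (C = -4 + 1 = -3)
x = -4 (x = -3 - 1 = -4)
A = 2 (A = (6 - 1*(-4))/5 = (6 + 4)/5 = (1/5)*10 = 2)
d(y) = (6 + y)**2 (d(y) = ((2 + y) - 1*(-4))**2 = ((2 + y) + 4)**2 = (6 + y)**2)
-39 + 53*d(-8) = -39 + 53*(6 - 8)**2 = -39 + 53*(-2)**2 = -39 + 53*4 = -39 + 212 = 173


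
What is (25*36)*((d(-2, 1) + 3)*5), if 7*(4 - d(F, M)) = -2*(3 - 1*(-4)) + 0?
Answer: 40500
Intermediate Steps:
d(F, M) = 6 (d(F, M) = 4 - (-2*(3 - 1*(-4)) + 0)/7 = 4 - (-2*(3 + 4) + 0)/7 = 4 - (-2*7 + 0)/7 = 4 - (-14 + 0)/7 = 4 - ⅐*(-14) = 4 + 2 = 6)
(25*36)*((d(-2, 1) + 3)*5) = (25*36)*((6 + 3)*5) = 900*(9*5) = 900*45 = 40500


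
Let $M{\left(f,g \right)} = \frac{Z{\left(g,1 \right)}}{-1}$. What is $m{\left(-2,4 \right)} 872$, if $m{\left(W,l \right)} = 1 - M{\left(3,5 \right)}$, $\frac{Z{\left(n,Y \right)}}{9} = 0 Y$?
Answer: $872$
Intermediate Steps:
$Z{\left(n,Y \right)} = 0$ ($Z{\left(n,Y \right)} = 9 \cdot 0 Y = 9 \cdot 0 = 0$)
$M{\left(f,g \right)} = 0$ ($M{\left(f,g \right)} = \frac{0}{-1} = 0 \left(-1\right) = 0$)
$m{\left(W,l \right)} = 1$ ($m{\left(W,l \right)} = 1 - 0 = 1 + 0 = 1$)
$m{\left(-2,4 \right)} 872 = 1 \cdot 872 = 872$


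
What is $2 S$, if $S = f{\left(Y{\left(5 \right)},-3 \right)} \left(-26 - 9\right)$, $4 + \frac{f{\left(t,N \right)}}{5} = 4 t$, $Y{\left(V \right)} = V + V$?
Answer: $-12600$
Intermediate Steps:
$Y{\left(V \right)} = 2 V$
$f{\left(t,N \right)} = -20 + 20 t$ ($f{\left(t,N \right)} = -20 + 5 \cdot 4 t = -20 + 20 t$)
$S = -6300$ ($S = \left(-20 + 20 \cdot 2 \cdot 5\right) \left(-26 - 9\right) = \left(-20 + 20 \cdot 10\right) \left(-35\right) = \left(-20 + 200\right) \left(-35\right) = 180 \left(-35\right) = -6300$)
$2 S = 2 \left(-6300\right) = -12600$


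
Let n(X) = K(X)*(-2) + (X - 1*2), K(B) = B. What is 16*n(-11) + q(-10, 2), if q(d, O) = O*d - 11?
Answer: 113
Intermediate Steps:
q(d, O) = -11 + O*d
n(X) = -2 - X (n(X) = X*(-2) + (X - 1*2) = -2*X + (X - 2) = -2*X + (-2 + X) = -2 - X)
16*n(-11) + q(-10, 2) = 16*(-2 - 1*(-11)) + (-11 + 2*(-10)) = 16*(-2 + 11) + (-11 - 20) = 16*9 - 31 = 144 - 31 = 113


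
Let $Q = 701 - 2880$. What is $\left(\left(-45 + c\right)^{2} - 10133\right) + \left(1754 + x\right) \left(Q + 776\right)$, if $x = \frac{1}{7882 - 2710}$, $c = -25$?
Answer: $- \frac{12754644743}{5172} \approx -2.4661 \cdot 10^{6}$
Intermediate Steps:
$Q = -2179$
$x = \frac{1}{5172} \approx 0.00019335$
$\left(\left(-45 + c\right)^{2} - 10133\right) + \left(1754 + x\right) \left(Q + 776\right) = \left(\left(-45 - 25\right)^{2} - 10133\right) + \left(1754 + \frac{1}{5172}\right) \left(-2179 + 776\right) = \left(\left(-70\right)^{2} - 10133\right) + \frac{9071689}{5172} \left(-1403\right) = \left(4900 - 10133\right) - \frac{12727579667}{5172} = -5233 - \frac{12727579667}{5172} = - \frac{12754644743}{5172}$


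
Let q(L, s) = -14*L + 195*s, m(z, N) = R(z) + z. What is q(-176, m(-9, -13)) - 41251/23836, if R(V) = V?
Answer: -24973707/23836 ≈ -1047.7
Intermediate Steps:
m(z, N) = 2*z (m(z, N) = z + z = 2*z)
q(-176, m(-9, -13)) - 41251/23836 = (-14*(-176) + 195*(2*(-9))) - 41251/23836 = (2464 + 195*(-18)) - 41251*1/23836 = (2464 - 3510) - 41251/23836 = -1046 - 41251/23836 = -24973707/23836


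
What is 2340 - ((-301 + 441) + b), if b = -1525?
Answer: 3725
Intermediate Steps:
2340 - ((-301 + 441) + b) = 2340 - ((-301 + 441) - 1525) = 2340 - (140 - 1525) = 2340 - 1*(-1385) = 2340 + 1385 = 3725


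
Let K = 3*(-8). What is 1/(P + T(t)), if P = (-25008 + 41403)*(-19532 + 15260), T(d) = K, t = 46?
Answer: -1/70039464 ≈ -1.4278e-8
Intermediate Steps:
K = -24
T(d) = -24
P = -70039440 (P = 16395*(-4272) = -70039440)
1/(P + T(t)) = 1/(-70039440 - 24) = 1/(-70039464) = -1/70039464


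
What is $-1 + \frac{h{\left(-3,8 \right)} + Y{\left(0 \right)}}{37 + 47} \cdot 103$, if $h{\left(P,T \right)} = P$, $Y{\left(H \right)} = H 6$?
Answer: $- \frac{131}{28} \approx -4.6786$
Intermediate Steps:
$Y{\left(H \right)} = 6 H$
$-1 + \frac{h{\left(-3,8 \right)} + Y{\left(0 \right)}}{37 + 47} \cdot 103 = -1 + \frac{-3 + 6 \cdot 0}{37 + 47} \cdot 103 = -1 + \frac{-3 + 0}{84} \cdot 103 = -1 + \left(-3\right) \frac{1}{84} \cdot 103 = -1 - \frac{103}{28} = - \frac{131}{28}$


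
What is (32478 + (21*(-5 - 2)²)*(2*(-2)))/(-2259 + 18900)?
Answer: 9454/5547 ≈ 1.7043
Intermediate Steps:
(32478 + (21*(-5 - 2)²)*(2*(-2)))/(-2259 + 18900) = (32478 + (21*(-7)²)*(-4))/16641 = (32478 + (21*49)*(-4))*(1/16641) = (32478 + 1029*(-4))*(1/16641) = (32478 - 4116)*(1/16641) = 28362*(1/16641) = 9454/5547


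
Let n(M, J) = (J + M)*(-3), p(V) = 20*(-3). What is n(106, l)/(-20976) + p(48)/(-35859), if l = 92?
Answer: 1253267/41787688 ≈ 0.029991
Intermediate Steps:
p(V) = -60
n(M, J) = -3*J - 3*M
n(106, l)/(-20976) + p(48)/(-35859) = (-3*92 - 3*106)/(-20976) - 60/(-35859) = (-276 - 318)*(-1/20976) - 60*(-1/35859) = -594*(-1/20976) + 20/11953 = 99/3496 + 20/11953 = 1253267/41787688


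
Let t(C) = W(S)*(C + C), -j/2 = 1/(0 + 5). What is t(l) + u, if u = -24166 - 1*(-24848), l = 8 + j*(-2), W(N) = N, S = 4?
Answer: 3762/5 ≈ 752.40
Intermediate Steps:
j = -⅖ (j = -2/(0 + 5) = -2/5 = -2*⅕ = -⅖ ≈ -0.40000)
l = 44/5 (l = 8 - ⅖*(-2) = 8 + ⅘ = 44/5 ≈ 8.8000)
u = 682 (u = -24166 + 24848 = 682)
t(C) = 8*C (t(C) = 4*(C + C) = 4*(2*C) = 8*C)
t(l) + u = 8*(44/5) + 682 = 352/5 + 682 = 3762/5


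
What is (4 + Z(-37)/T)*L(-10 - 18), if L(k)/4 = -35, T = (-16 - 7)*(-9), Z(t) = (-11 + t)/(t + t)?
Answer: -1430800/2553 ≈ -560.44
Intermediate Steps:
Z(t) = (-11 + t)/(2*t) (Z(t) = (-11 + t)/((2*t)) = (-11 + t)*(1/(2*t)) = (-11 + t)/(2*t))
T = 207 (T = -23*(-9) = 207)
L(k) = -140 (L(k) = 4*(-35) = -140)
(4 + Z(-37)/T)*L(-10 - 18) = (4 + ((½)*(-11 - 37)/(-37))/207)*(-140) = (4 + ((½)*(-1/37)*(-48))*(1/207))*(-140) = (4 + (24/37)*(1/207))*(-140) = (4 + 8/2553)*(-140) = (10220/2553)*(-140) = -1430800/2553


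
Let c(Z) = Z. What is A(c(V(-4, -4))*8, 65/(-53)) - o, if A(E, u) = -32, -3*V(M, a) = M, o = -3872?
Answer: 3840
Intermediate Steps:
V(M, a) = -M/3
A(c(V(-4, -4))*8, 65/(-53)) - o = -32 - 1*(-3872) = -32 + 3872 = 3840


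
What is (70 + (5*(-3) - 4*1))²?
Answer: 2601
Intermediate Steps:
(70 + (5*(-3) - 4*1))² = (70 + (-15 - 4))² = (70 - 19)² = 51² = 2601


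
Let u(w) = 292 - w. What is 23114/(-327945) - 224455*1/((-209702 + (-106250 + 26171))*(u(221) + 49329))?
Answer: -2646459951877/37556737313784 ≈ -0.070466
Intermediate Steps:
23114/(-327945) - 224455*1/((-209702 + (-106250 + 26171))*(u(221) + 49329)) = 23114/(-327945) - 224455*1/((-209702 + (-106250 + 26171))*((292 - 1*221) + 49329)) = 23114*(-1/327945) - 224455*1/((-209702 - 80079)*((292 - 221) + 49329)) = -23114/327945 - 224455*(-1/(289781*(71 + 49329))) = -23114/327945 - 224455/((-289781*49400)) = -23114/327945 - 224455/(-14315181400) = -23114/327945 - 224455*(-1/14315181400) = -23114/327945 + 44891/2863036280 = -2646459951877/37556737313784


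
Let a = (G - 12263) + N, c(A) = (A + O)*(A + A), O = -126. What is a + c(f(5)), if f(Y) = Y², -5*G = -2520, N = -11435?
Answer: -28244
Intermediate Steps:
G = 504 (G = -⅕*(-2520) = 504)
c(A) = 2*A*(-126 + A) (c(A) = (A - 126)*(A + A) = (-126 + A)*(2*A) = 2*A*(-126 + A))
a = -23194 (a = (504 - 12263) - 11435 = -11759 - 11435 = -23194)
a + c(f(5)) = -23194 + 2*5²*(-126 + 5²) = -23194 + 2*25*(-126 + 25) = -23194 + 2*25*(-101) = -23194 - 5050 = -28244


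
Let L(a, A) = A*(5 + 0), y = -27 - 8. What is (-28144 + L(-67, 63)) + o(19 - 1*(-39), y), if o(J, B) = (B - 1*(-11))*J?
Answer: -29221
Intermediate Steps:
y = -35
L(a, A) = 5*A (L(a, A) = A*5 = 5*A)
o(J, B) = J*(11 + B) (o(J, B) = (B + 11)*J = (11 + B)*J = J*(11 + B))
(-28144 + L(-67, 63)) + o(19 - 1*(-39), y) = (-28144 + 5*63) + (19 - 1*(-39))*(11 - 35) = (-28144 + 315) + (19 + 39)*(-24) = -27829 + 58*(-24) = -27829 - 1392 = -29221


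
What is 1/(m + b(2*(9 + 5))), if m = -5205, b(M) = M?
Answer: -1/5177 ≈ -0.00019316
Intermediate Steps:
1/(m + b(2*(9 + 5))) = 1/(-5205 + 2*(9 + 5)) = 1/(-5205 + 2*14) = 1/(-5205 + 28) = 1/(-5177) = -1/5177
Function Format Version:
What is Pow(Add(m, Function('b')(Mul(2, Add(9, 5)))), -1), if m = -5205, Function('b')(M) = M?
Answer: Rational(-1, 5177) ≈ -0.00019316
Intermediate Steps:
Pow(Add(m, Function('b')(Mul(2, Add(9, 5)))), -1) = Pow(Add(-5205, Mul(2, Add(9, 5))), -1) = Pow(Add(-5205, Mul(2, 14)), -1) = Pow(Add(-5205, 28), -1) = Pow(-5177, -1) = Rational(-1, 5177)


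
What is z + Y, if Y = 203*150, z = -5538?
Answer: 24912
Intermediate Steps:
Y = 30450
z + Y = -5538 + 30450 = 24912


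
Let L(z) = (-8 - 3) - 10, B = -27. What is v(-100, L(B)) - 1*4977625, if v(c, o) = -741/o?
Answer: -34843128/7 ≈ -4.9776e+6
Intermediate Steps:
L(z) = -21 (L(z) = -11 - 10 = -21)
v(-100, L(B)) - 1*4977625 = -741/(-21) - 1*4977625 = -741*(-1/21) - 4977625 = 247/7 - 4977625 = -34843128/7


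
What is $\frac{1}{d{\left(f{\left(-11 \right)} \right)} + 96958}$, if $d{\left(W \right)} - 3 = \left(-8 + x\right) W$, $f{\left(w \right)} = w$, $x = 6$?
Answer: $\frac{1}{96983} \approx 1.0311 \cdot 10^{-5}$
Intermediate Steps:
$d{\left(W \right)} = 3 - 2 W$ ($d{\left(W \right)} = 3 + \left(-8 + 6\right) W = 3 - 2 W$)
$\frac{1}{d{\left(f{\left(-11 \right)} \right)} + 96958} = \frac{1}{\left(3 - -22\right) + 96958} = \frac{1}{\left(3 + 22\right) + 96958} = \frac{1}{25 + 96958} = \frac{1}{96983}$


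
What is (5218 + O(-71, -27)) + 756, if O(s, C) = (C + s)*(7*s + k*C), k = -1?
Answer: 52034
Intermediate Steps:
O(s, C) = (C + s)*(-C + 7*s) (O(s, C) = (C + s)*(7*s - C) = (C + s)*(-C + 7*s))
(5218 + O(-71, -27)) + 756 = (5218 + (-1*(-27)² + 7*(-71)² + 6*(-27)*(-71))) + 756 = (5218 + (-1*729 + 7*5041 + 11502)) + 756 = (5218 + (-729 + 35287 + 11502)) + 756 = (5218 + 46060) + 756 = 51278 + 756 = 52034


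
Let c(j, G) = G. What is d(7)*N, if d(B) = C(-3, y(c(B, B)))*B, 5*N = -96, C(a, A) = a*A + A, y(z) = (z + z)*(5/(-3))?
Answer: -6272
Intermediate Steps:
y(z) = -10*z/3 (y(z) = (2*z)*(5*(-1/3)) = (2*z)*(-5/3) = -10*z/3)
C(a, A) = A + A*a (C(a, A) = A*a + A = A + A*a)
N = -96/5 (N = (1/5)*(-96) = -96/5 ≈ -19.200)
d(B) = 20*B**2/3 (d(B) = ((-10*B/3)*(1 - 3))*B = (-10*B/3*(-2))*B = (20*B/3)*B = 20*B**2/3)
d(7)*N = ((20/3)*7**2)*(-96/5) = ((20/3)*49)*(-96/5) = (980/3)*(-96/5) = -6272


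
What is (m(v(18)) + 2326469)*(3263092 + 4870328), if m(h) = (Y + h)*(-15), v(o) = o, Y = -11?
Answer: 18921295484880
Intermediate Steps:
m(h) = 165 - 15*h (m(h) = (-11 + h)*(-15) = 165 - 15*h)
(m(v(18)) + 2326469)*(3263092 + 4870328) = ((165 - 15*18) + 2326469)*(3263092 + 4870328) = ((165 - 270) + 2326469)*8133420 = (-105 + 2326469)*8133420 = 2326364*8133420 = 18921295484880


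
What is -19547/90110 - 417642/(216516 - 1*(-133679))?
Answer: -8895796457/6311214290 ≈ -1.4095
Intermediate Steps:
-19547/90110 - 417642/(216516 - 1*(-133679)) = -19547*1/90110 - 417642/(216516 + 133679) = -19547/90110 - 417642/350195 = -8895796457/6311214290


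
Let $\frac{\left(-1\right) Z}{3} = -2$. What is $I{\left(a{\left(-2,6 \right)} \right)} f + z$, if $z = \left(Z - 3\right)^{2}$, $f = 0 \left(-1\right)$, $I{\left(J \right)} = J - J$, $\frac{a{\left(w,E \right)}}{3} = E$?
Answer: $9$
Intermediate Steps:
$Z = 6$ ($Z = \left(-3\right) \left(-2\right) = 6$)
$a{\left(w,E \right)} = 3 E$
$I{\left(J \right)} = 0$
$f = 0$
$z = 9$ ($z = \left(6 - 3\right)^{2} = 3^{2} = 9$)
$I{\left(a{\left(-2,6 \right)} \right)} f + z = 0 \cdot 0 + 9 = 0 + 9 = 9$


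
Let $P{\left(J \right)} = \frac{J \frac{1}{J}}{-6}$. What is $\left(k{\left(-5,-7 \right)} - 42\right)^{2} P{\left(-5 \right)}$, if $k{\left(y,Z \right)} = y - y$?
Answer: $-294$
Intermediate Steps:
$k{\left(y,Z \right)} = 0$
$P{\left(J \right)} = - \frac{1}{6}$ ($P{\left(J \right)} = 1 \left(- \frac{1}{6}\right) = - \frac{1}{6}$)
$\left(k{\left(-5,-7 \right)} - 42\right)^{2} P{\left(-5 \right)} = \left(0 - 42\right)^{2} \left(- \frac{1}{6}\right) = \left(-42\right)^{2} \left(- \frac{1}{6}\right) = 1764 \left(- \frac{1}{6}\right) = -294$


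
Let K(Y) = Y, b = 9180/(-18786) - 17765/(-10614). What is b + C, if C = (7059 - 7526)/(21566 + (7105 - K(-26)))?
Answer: 1114648521437/953671158498 ≈ 1.1688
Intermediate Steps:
b = 39382795/33232434 (b = 9180*(-1/18786) - 17765*(-1/10614) = -1530/3131 + 17765/10614 = 39382795/33232434 ≈ 1.1851)
C = -467/28697 (C = (7059 - 7526)/(21566 + (7105 - 1*(-26))) = -467/(21566 + (7105 + 26)) = -467/(21566 + 7131) = -467/28697 ≈ -0.016273)
b + C = 39382795/33232434 - 467/28697 = 1114648521437/953671158498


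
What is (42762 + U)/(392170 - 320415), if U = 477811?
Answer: 4099/565 ≈ 7.2549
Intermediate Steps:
(42762 + U)/(392170 - 320415) = (42762 + 477811)/(392170 - 320415) = 520573/71755 = 520573*(1/71755) = 4099/565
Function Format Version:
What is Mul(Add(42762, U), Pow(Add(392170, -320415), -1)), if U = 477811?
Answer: Rational(4099, 565) ≈ 7.2549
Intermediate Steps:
Mul(Add(42762, U), Pow(Add(392170, -320415), -1)) = Mul(Add(42762, 477811), Pow(Add(392170, -320415), -1)) = Mul(520573, Pow(71755, -1)) = Mul(520573, Rational(1, 71755)) = Rational(4099, 565)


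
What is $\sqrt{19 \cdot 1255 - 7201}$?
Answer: $2 \sqrt{4161} \approx 129.01$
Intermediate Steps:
$\sqrt{19 \cdot 1255 - 7201} = \sqrt{23845 - 7201} = \sqrt{16644} = 2 \sqrt{4161}$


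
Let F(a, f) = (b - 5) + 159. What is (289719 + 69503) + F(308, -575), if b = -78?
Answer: 359298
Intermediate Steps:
F(a, f) = 76 (F(a, f) = (-78 - 5) + 159 = -83 + 159 = 76)
(289719 + 69503) + F(308, -575) = (289719 + 69503) + 76 = 359222 + 76 = 359298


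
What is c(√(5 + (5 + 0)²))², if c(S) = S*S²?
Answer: 27000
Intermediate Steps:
c(S) = S³
c(√(5 + (5 + 0)²))² = ((√(5 + (5 + 0)²))³)² = ((√(5 + 5²))³)² = ((√(5 + 25))³)² = ((√30)³)² = (30*√30)² = 27000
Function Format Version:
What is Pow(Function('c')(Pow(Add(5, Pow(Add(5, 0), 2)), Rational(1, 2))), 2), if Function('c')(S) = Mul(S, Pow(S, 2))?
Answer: 27000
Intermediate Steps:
Function('c')(S) = Pow(S, 3)
Pow(Function('c')(Pow(Add(5, Pow(Add(5, 0), 2)), Rational(1, 2))), 2) = Pow(Pow(Pow(Add(5, Pow(Add(5, 0), 2)), Rational(1, 2)), 3), 2) = Pow(Pow(Pow(Add(5, Pow(5, 2)), Rational(1, 2)), 3), 2) = Pow(Pow(Pow(Add(5, 25), Rational(1, 2)), 3), 2) = Pow(Pow(Pow(30, Rational(1, 2)), 3), 2) = Pow(Mul(30, Pow(30, Rational(1, 2))), 2) = 27000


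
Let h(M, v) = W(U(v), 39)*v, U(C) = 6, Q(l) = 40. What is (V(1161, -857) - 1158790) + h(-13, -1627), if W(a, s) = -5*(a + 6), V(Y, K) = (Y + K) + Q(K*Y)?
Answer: -1060826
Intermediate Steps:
V(Y, K) = 40 + K + Y (V(Y, K) = (Y + K) + 40 = (K + Y) + 40 = 40 + K + Y)
W(a, s) = -30 - 5*a (W(a, s) = -5*(6 + a) = -30 - 5*a)
h(M, v) = -60*v (h(M, v) = (-30 - 5*6)*v = (-30 - 30)*v = -60*v)
(V(1161, -857) - 1158790) + h(-13, -1627) = ((40 - 857 + 1161) - 1158790) - 60*(-1627) = (344 - 1158790) + 97620 = -1158446 + 97620 = -1060826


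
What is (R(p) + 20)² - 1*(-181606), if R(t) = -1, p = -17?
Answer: 181967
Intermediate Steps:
(R(p) + 20)² - 1*(-181606) = (-1 + 20)² - 1*(-181606) = 19² + 181606 = 361 + 181606 = 181967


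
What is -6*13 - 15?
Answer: -93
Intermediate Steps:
-6*13 - 15 = -78 - 15 = -93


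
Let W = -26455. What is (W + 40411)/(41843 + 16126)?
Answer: 4652/19323 ≈ 0.24075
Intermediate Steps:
(W + 40411)/(41843 + 16126) = (-26455 + 40411)/(41843 + 16126) = 13956/57969 = 13956*(1/57969) = 4652/19323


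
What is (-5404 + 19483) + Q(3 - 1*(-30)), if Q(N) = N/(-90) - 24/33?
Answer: 4645709/330 ≈ 14078.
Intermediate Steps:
Q(N) = -8/11 - N/90 (Q(N) = N*(-1/90) - 24*1/33 = -N/90 - 8/11 = -8/11 - N/90)
(-5404 + 19483) + Q(3 - 1*(-30)) = (-5404 + 19483) + (-8/11 - (3 - 1*(-30))/90) = 14079 + (-8/11 - (3 + 30)/90) = 14079 + (-8/11 - 1/90*33) = 14079 + (-8/11 - 11/30) = 14079 - 361/330 = 4645709/330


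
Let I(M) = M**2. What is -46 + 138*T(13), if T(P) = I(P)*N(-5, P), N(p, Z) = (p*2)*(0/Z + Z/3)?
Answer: -1010666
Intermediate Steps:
N(p, Z) = 2*Z*p/3 (N(p, Z) = (2*p)*(0 + Z*(1/3)) = (2*p)*(0 + Z/3) = (2*p)*(Z/3) = 2*Z*p/3)
T(P) = -10*P**3/3 (T(P) = P**2*((2/3)*P*(-5)) = P**2*(-10*P/3) = -10*P**3/3)
-46 + 138*T(13) = -46 + 138*(-10/3*13**3) = -46 + 138*(-10/3*2197) = -46 + 138*(-21970/3) = -46 - 1010620 = -1010666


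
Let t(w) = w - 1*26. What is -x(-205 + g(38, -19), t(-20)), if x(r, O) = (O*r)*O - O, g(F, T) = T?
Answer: 473938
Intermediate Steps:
t(w) = -26 + w (t(w) = w - 26 = -26 + w)
x(r, O) = -O + r*O² (x(r, O) = r*O² - O = -O + r*O²)
-x(-205 + g(38, -19), t(-20)) = -(-26 - 20)*(-1 + (-26 - 20)*(-205 - 19)) = -(-46)*(-1 - 46*(-224)) = -(-46)*(-1 + 10304) = -(-46)*10303 = -1*(-473938) = 473938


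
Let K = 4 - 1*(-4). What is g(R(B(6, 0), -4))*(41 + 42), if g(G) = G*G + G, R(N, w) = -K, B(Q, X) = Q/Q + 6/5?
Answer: 4648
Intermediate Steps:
K = 8 (K = 4 + 4 = 8)
B(Q, X) = 11/5 (B(Q, X) = 1 + 6*(⅕) = 1 + 6/5 = 11/5)
R(N, w) = -8 (R(N, w) = -1*8 = -8)
g(G) = G + G² (g(G) = G² + G = G + G²)
g(R(B(6, 0), -4))*(41 + 42) = (-8*(1 - 8))*(41 + 42) = -8*(-7)*83 = 56*83 = 4648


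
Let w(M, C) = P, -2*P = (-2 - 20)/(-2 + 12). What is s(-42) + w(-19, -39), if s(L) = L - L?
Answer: 11/10 ≈ 1.1000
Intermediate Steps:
s(L) = 0
P = 11/10 (P = -(-2 - 20)/(2*(-2 + 12)) = -(-11)/10 = -½*(-11/5) = 11/10 ≈ 1.1000)
w(M, C) = 11/10
s(-42) + w(-19, -39) = 0 + 11/10 = 11/10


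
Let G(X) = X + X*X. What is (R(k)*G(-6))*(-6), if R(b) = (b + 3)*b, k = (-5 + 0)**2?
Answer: -126000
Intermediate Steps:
k = 25 (k = (-5)**2 = 25)
G(X) = X + X**2
R(b) = b*(3 + b) (R(b) = (3 + b)*b = b*(3 + b))
(R(k)*G(-6))*(-6) = ((25*(3 + 25))*(-6*(1 - 6)))*(-6) = ((25*28)*(-6*(-5)))*(-6) = (700*30)*(-6) = 21000*(-6) = -126000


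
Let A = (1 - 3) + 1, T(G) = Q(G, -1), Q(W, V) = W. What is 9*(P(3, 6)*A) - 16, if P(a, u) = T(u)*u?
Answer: -340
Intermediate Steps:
T(G) = G
P(a, u) = u² (P(a, u) = u*u = u²)
A = -1 (A = -2 + 1 = -1)
9*(P(3, 6)*A) - 16 = 9*(6²*(-1)) - 16 = 9*(36*(-1)) - 16 = 9*(-36) - 16 = -324 - 16 = -340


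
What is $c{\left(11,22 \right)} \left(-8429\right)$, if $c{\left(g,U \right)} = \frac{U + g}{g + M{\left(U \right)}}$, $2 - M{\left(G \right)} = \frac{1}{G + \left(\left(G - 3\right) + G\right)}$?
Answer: $- \frac{17523891}{818} \approx -21423.0$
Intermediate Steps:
$M{\left(G \right)} = 2 - \frac{1}{-3 + 3 G}$ ($M{\left(G \right)} = 2 - \frac{1}{G + \left(\left(G - 3\right) + G\right)} = 2 - \frac{1}{G + \left(\left(-3 + G\right) + G\right)} = 2 - \frac{1}{G + \left(-3 + 2 G\right)} = 2 - \frac{1}{-3 + 3 G}$)
$c{\left(g,U \right)} = \frac{U + g}{g + \frac{-7 + 6 U}{3 \left(-1 + U\right)}}$
$c{\left(11,22 \right)} \left(-8429\right) = \frac{3 \left(-1 + 22\right) \left(22 + 11\right)}{-7 + 6 \cdot 22 + 3 \cdot 11 \left(-1 + 22\right)} \left(-8429\right) = 3 \frac{1}{-7 + 132 + 3 \cdot 11 \cdot 21} \cdot 21 \cdot 33 \left(-8429\right) = 3 \frac{1}{-7 + 132 + 693} \cdot 21 \cdot 33 \left(-8429\right) = 3 \cdot \frac{1}{818} \cdot 21 \cdot 33 \left(-8429\right) = \frac{2079}{818} \left(-8429\right) = - \frac{17523891}{818}$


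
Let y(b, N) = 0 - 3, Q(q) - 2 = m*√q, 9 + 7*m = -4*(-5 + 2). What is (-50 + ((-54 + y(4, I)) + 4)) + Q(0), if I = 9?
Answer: -101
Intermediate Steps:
m = 3/7 (m = -9/7 + (-4*(-5 + 2))/7 = -9/7 + (-4*(-3))/7 = -9/7 + (⅐)*12 = -9/7 + 12/7 = 3/7 ≈ 0.42857)
Q(q) = 2 + 3*√q/7
y(b, N) = -3
(-50 + ((-54 + y(4, I)) + 4)) + Q(0) = (-50 + ((-54 - 3) + 4)) + (2 + 3*√0/7) = (-50 + (-57 + 4)) + (2 + (3/7)*0) = (-50 - 53) + (2 + 0) = -103 + 2 = -101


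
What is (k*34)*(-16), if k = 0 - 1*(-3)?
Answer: -1632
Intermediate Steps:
k = 3 (k = 0 + 3 = 3)
(k*34)*(-16) = (3*34)*(-16) = 102*(-16) = -1632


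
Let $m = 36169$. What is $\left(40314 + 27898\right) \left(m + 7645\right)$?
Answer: $2988640568$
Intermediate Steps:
$\left(40314 + 27898\right) \left(m + 7645\right) = \left(40314 + 27898\right) \left(36169 + 7645\right) = 68212 \cdot 43814 = 2988640568$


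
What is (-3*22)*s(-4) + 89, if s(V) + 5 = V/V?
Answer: 353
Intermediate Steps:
s(V) = -4 (s(V) = -5 + V/V = -5 + 1 = -4)
(-3*22)*s(-4) + 89 = -3*22*(-4) + 89 = -66*(-4) + 89 = 264 + 89 = 353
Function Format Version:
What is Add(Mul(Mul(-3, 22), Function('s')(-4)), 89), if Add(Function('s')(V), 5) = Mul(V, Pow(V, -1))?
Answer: 353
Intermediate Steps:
Function('s')(V) = -4 (Function('s')(V) = Add(-5, Mul(V, Pow(V, -1))) = Add(-5, 1) = -4)
Add(Mul(Mul(-3, 22), Function('s')(-4)), 89) = Add(Mul(Mul(-3, 22), -4), 89) = Add(Mul(-66, -4), 89) = Add(264, 89) = 353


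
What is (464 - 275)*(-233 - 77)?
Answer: -58590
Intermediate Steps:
(464 - 275)*(-233 - 77) = 189*(-310) = -58590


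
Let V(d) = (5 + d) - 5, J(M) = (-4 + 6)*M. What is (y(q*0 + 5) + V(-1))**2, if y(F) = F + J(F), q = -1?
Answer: 196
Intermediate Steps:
J(M) = 2*M
V(d) = d
y(F) = 3*F (y(F) = F + 2*F = 3*F)
(y(q*0 + 5) + V(-1))**2 = (3*(-1*0 + 5) - 1)**2 = (3*(0 + 5) - 1)**2 = (3*5 - 1)**2 = (15 - 1)**2 = 14**2 = 196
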